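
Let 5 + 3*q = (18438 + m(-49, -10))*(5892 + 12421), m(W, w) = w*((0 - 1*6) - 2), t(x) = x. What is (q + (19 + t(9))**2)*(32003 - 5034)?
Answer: 3048598063363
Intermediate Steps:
m(W, w) = -8*w (m(W, w) = w*((0 - 6) - 2) = w*(-6 - 2) = w*(-8) = -8*w)
q = 113040043 (q = -5/3 + ((18438 - 8*(-10))*(5892 + 12421))/3 = -5/3 + ((18438 + 80)*18313)/3 = -5/3 + (18518*18313)/3 = -5/3 + (1/3)*339120134 = -5/3 + 339120134/3 = 113040043)
(q + (19 + t(9))**2)*(32003 - 5034) = (113040043 + (19 + 9)**2)*(32003 - 5034) = (113040043 + 28**2)*26969 = (113040043 + 784)*26969 = 113040827*26969 = 3048598063363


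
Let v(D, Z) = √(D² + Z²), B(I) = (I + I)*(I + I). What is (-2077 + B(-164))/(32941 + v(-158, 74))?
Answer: 3475506087/1085079041 - 211014*√7610/1085079041 ≈ 3.1860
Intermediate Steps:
B(I) = 4*I² (B(I) = (2*I)*(2*I) = 4*I²)
(-2077 + B(-164))/(32941 + v(-158, 74)) = (-2077 + 4*(-164)²)/(32941 + √((-158)² + 74²)) = (-2077 + 4*26896)/(32941 + √(24964 + 5476)) = (-2077 + 107584)/(32941 + √30440) = 105507/(32941 + 2*√7610)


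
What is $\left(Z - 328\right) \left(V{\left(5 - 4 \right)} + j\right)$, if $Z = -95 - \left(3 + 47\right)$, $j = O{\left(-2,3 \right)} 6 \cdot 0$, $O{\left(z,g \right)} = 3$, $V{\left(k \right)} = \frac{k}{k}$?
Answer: $-473$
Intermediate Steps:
$V{\left(k \right)} = 1$
$j = 0$ ($j = 3 \cdot 6 \cdot 0 = 18 \cdot 0 = 0$)
$Z = -145$ ($Z = -95 - 50 = -145$)
$\left(Z - 328\right) \left(V{\left(5 - 4 \right)} + j\right) = \left(-145 - 328\right) \left(1 + 0\right) = \left(-473\right) 1 = -473$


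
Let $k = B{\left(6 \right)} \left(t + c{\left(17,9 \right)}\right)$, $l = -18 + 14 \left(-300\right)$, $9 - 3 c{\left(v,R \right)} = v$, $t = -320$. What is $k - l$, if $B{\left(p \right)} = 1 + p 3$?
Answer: $- \frac{5738}{3} \approx -1912.7$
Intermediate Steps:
$c{\left(v,R \right)} = 3 - \frac{v}{3}$
$l = -4218$ ($l = -18 - 4200 = -4218$)
$B{\left(p \right)} = 1 + 3 p$
$k = - \frac{18392}{3}$ ($k = \left(1 + 3 \cdot 6\right) \left(-320 + \left(3 - \frac{17}{3}\right)\right) = \left(1 + 18\right) \left(-320 + \left(3 - \frac{17}{3}\right)\right) = 19 \left(-320 - \frac{8}{3}\right) = 19 \left(- \frac{968}{3}\right) = - \frac{18392}{3} \approx -6130.7$)
$k - l = - \frac{18392}{3} - -4218 = - \frac{18392}{3} + 4218 = - \frac{5738}{3}$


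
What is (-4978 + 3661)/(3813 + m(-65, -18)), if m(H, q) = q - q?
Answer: -439/1271 ≈ -0.34540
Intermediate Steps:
m(H, q) = 0
(-4978 + 3661)/(3813 + m(-65, -18)) = (-4978 + 3661)/(3813 + 0) = -1317/3813 = -1317*1/3813 = -439/1271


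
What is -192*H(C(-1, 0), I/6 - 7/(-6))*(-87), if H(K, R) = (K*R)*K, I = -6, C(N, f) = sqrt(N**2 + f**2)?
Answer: 2784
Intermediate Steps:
H(K, R) = R*K**2
-192*H(C(-1, 0), I/6 - 7/(-6))*(-87) = -192*(-6/6 - 7/(-6))*(sqrt((-1)**2 + 0**2))**2*(-87) = -192*(-6*1/6 - 7*(-1/6))*(sqrt(1 + 0))**2*(-87) = -192*(-1 + 7/6)*(sqrt(1))**2*(-87) = -32*1**2*(-87) = -32*(-87) = 2784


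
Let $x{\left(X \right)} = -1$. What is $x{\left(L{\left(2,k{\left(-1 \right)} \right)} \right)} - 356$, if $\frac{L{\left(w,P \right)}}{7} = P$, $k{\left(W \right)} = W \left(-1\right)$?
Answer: $-357$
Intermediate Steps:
$k{\left(W \right)} = - W$
$L{\left(w,P \right)} = 7 P$
$x{\left(L{\left(2,k{\left(-1 \right)} \right)} \right)} - 356 = -1 - 356 = -357$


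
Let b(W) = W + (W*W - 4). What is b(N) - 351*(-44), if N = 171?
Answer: 44852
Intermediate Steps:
b(W) = -4 + W + W**2 (b(W) = W + (W**2 - 4) = W + (-4 + W**2) = -4 + W + W**2)
b(N) - 351*(-44) = (-4 + 171 + 171**2) - 351*(-44) = (-4 + 171 + 29241) - 1*(-15444) = 29408 + 15444 = 44852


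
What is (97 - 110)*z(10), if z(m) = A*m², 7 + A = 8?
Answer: -1300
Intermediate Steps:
A = 1 (A = -7 + 8 = 1)
z(m) = m² (z(m) = 1*m² = m²)
(97 - 110)*z(10) = (97 - 110)*10² = -13*100 = -1300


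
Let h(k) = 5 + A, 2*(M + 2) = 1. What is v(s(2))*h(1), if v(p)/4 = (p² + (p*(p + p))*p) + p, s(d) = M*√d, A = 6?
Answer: 198 - 660*√2 ≈ -735.38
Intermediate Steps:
M = -3/2 (M = -2 + (½)*1 = -2 + ½ = -3/2 ≈ -1.5000)
h(k) = 11 (h(k) = 5 + 6 = 11)
s(d) = -3*√d/2
v(p) = 4*p + 4*p² + 8*p³ (v(p) = 4*((p² + (p*(p + p))*p) + p) = 4*((p² + (p*(2*p))*p) + p) = 4*((p² + (2*p²)*p) + p) = 4*((p² + 2*p³) + p) = 4*(p + p² + 2*p³) = 4*p + 4*p² + 8*p³)
v(s(2))*h(1) = (4*(-3*√2/2)*(1 - 3*√2/2 + 2*(-3*√2/2)²))*11 = (4*(-3*√2/2)*(1 - 3*√2/2 + 2*(9/2)))*11 = (4*(-3*√2/2)*(1 - 3*√2/2 + 9))*11 = (4*(-3*√2/2)*(10 - 3*√2/2))*11 = -6*√2*(10 - 3*√2/2)*11 = -66*√2*(10 - 3*√2/2)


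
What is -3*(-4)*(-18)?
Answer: -216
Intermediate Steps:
-3*(-4)*(-18) = 12*(-18) = -216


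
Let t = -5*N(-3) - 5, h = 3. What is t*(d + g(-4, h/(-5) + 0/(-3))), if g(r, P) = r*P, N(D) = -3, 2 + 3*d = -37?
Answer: -106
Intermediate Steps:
d = -13 (d = -⅔ + (⅓)*(-37) = -⅔ - 37/3 = -13)
g(r, P) = P*r
t = 10 (t = -5*(-3) - 5 = 15 - 5 = 10)
t*(d + g(-4, h/(-5) + 0/(-3))) = 10*(-13 + (3/(-5) + 0/(-3))*(-4)) = 10*(-13 + (3*(-⅕) + 0*(-⅓))*(-4)) = 10*(-13 + (-⅗ + 0)*(-4)) = 10*(-13 - ⅗*(-4)) = 10*(-13 + 12/5) = 10*(-53/5) = -106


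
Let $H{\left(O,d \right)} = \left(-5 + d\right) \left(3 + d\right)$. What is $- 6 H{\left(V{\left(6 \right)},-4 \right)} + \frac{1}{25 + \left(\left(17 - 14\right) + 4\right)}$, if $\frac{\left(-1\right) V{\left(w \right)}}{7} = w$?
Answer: $- \frac{1727}{32} \approx -53.969$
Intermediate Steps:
$V{\left(w \right)} = - 7 w$
$- 6 H{\left(V{\left(6 \right)},-4 \right)} + \frac{1}{25 + \left(\left(17 - 14\right) + 4\right)} = - 6 \left(-15 + \left(-4\right)^{2} - -8\right) + \frac{1}{25 + \left(\left(17 - 14\right) + 4\right)} = - 6 \left(-15 + 16 + 8\right) + \frac{1}{25 + \left(3 + 4\right)} = \left(-6\right) 9 + \frac{1}{25 + 7} = -54 + \frac{1}{32} = - \frac{1727}{32}$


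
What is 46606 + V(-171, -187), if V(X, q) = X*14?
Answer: 44212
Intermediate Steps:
V(X, q) = 14*X
46606 + V(-171, -187) = 46606 + 14*(-171) = 46606 - 2394 = 44212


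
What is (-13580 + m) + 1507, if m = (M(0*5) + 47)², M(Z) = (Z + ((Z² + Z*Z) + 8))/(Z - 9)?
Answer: -805688/81 ≈ -9946.8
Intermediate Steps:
M(Z) = (8 + Z + 2*Z²)/(-9 + Z) (M(Z) = (Z + ((Z² + Z²) + 8))/(-9 + Z) = (Z + (2*Z² + 8))/(-9 + Z) = (Z + (8 + 2*Z²))/(-9 + Z) = (8 + Z + 2*Z²)/(-9 + Z))
m = 172225/81 (m = ((8 + 0*5 + 2*(0*5)²)/(-9 + 0*5) + 47)² = ((8 + 0 + 2*0²)/(-9 + 0) + 47)² = ((8 + 0 + 2*0)/(-9) + 47)² = (-(8 + 0 + 0)/9 + 47)² = (-⅑*8 + 47)² = (-8/9 + 47)² = (415/9)² = 172225/81 ≈ 2126.2)
(-13580 + m) + 1507 = (-13580 + 172225/81) + 1507 = -927755/81 + 1507 = -805688/81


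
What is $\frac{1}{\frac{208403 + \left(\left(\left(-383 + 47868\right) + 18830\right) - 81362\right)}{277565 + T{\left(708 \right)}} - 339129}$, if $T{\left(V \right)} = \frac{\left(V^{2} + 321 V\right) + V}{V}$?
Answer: $- \frac{755}{256041871} \approx -2.9487 \cdot 10^{-6}$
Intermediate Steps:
$T{\left(V \right)} = \frac{V^{2} + 322 V}{V}$
$\frac{1}{\frac{208403 + \left(\left(\left(-383 + 47868\right) + 18830\right) - 81362\right)}{277565 + T{\left(708 \right)}} - 339129} = \frac{1}{\frac{208403 + \left(\left(\left(-383 + 47868\right) + 18830\right) - 81362\right)}{277565 + \left(322 + 708\right)} - 339129} = \frac{1}{\frac{208403 + \left(\left(47485 + 18830\right) - 81362\right)}{277565 + 1030} - 339129} = \frac{1}{\frac{208403 + \left(66315 - 81362\right)}{278595} - 339129} = \frac{1}{\left(208403 - 15047\right) \frac{1}{278595} - 339129} = \frac{1}{193356 \cdot \frac{1}{278595} - 339129} = \frac{1}{\frac{524}{755} - 339129} = \frac{1}{- \frac{256041871}{755}} = - \frac{755}{256041871}$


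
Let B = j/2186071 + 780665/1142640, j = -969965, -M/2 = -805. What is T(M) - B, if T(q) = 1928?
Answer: 963067566102941/499578433488 ≈ 1927.8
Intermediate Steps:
M = 1610 (M = -2*(-805) = 1610)
B = 119653661923/499578433488 (B = -969965/2186071 + 780665/1142640 = -969965*1/2186071 + 780665*(1/1142640) = -969965/2186071 + 156133/228528 = 119653661923/499578433488 ≈ 0.23951)
T(M) - B = 1928 - 1*119653661923/499578433488 = 1928 - 119653661923/499578433488 = 963067566102941/499578433488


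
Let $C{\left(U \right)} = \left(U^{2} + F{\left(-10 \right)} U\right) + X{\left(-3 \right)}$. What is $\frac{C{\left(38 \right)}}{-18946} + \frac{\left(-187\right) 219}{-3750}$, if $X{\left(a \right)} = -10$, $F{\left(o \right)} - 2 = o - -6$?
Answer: $\frac{128467173}{11841250} \approx 10.849$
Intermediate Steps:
$F{\left(o \right)} = 8 + o$ ($F{\left(o \right)} = 2 + \left(o - -6\right) = 2 + \left(o + 6\right) = 2 + \left(6 + o\right) = 8 + o$)
$C{\left(U \right)} = -10 + U^{2} - 2 U$ ($C{\left(U \right)} = \left(U^{2} + \left(8 - 10\right) U\right) - 10 = \left(U^{2} - 2 U\right) - 10 = -10 + U^{2} - 2 U$)
$\frac{C{\left(38 \right)}}{-18946} + \frac{\left(-187\right) 219}{-3750} = \frac{-10 + 38^{2} - 76}{-18946} + \frac{\left(-187\right) 219}{-3750} = \left(-10 + 1444 - 76\right) \left(- \frac{1}{18946}\right) - - \frac{13651}{1250} = 1358 \left(- \frac{1}{18946}\right) + \frac{13651}{1250} = - \frac{679}{9473} + \frac{13651}{1250} = \frac{128467173}{11841250}$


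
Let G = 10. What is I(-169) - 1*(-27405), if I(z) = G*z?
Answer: 25715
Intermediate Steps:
I(z) = 10*z
I(-169) - 1*(-27405) = 10*(-169) - 1*(-27405) = -1690 + 27405 = 25715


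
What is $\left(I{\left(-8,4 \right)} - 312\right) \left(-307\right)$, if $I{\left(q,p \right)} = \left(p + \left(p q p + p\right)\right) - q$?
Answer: $130168$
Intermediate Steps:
$I{\left(q,p \right)} = - q + 2 p + q p^{2}$ ($I{\left(q,p \right)} = \left(p + \left(q p^{2} + p\right)\right) - q = \left(p + \left(p + q p^{2}\right)\right) - q = \left(2 p + q p^{2}\right) - q = - q + 2 p + q p^{2}$)
$\left(I{\left(-8,4 \right)} - 312\right) \left(-307\right) = \left(\left(\left(-1\right) \left(-8\right) + 2 \cdot 4 - 8 \cdot 4^{2}\right) - 312\right) \left(-307\right) = \left(\left(8 + 8 - 128\right) - 312\right) \left(-307\right) = \left(-112 - 312\right) \left(-307\right) = \left(-424\right) \left(-307\right) = 130168$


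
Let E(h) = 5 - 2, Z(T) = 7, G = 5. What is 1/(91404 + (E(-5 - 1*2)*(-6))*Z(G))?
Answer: 1/91278 ≈ 1.0956e-5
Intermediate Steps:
E(h) = 3
1/(91404 + (E(-5 - 1*2)*(-6))*Z(G)) = 1/(91404 + (3*(-6))*7) = 1/(91404 - 18*7) = 1/(91404 - 126) = 1/91278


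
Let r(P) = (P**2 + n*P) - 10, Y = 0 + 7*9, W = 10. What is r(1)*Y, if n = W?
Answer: 63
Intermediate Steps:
n = 10
Y = 63 (Y = 0 + 63 = 63)
r(P) = -10 + P**2 + 10*P (r(P) = (P**2 + 10*P) - 10 = -10 + P**2 + 10*P)
r(1)*Y = (-10 + 1**2 + 10*1)*63 = (-10 + 1 + 10)*63 = 1*63 = 63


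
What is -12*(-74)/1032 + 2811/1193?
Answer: 165014/51299 ≈ 3.2167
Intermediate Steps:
-12*(-74)/1032 + 2811/1193 = 888*(1/1032) + 2811*(1/1193) = 37/43 + 2811/1193 = 165014/51299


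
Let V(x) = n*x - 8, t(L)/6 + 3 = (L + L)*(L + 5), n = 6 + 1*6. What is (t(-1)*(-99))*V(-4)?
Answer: -365904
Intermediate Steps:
n = 12 (n = 6 + 6 = 12)
t(L) = -18 + 12*L*(5 + L) (t(L) = -18 + 6*((L + L)*(L + 5)) = -18 + 6*((2*L)*(5 + L)) = -18 + 6*(2*L*(5 + L)) = -18 + 12*L*(5 + L))
V(x) = -8 + 12*x (V(x) = 12*x - 8 = -8 + 12*x)
(t(-1)*(-99))*V(-4) = ((-18 + 12*(-1)² + 60*(-1))*(-99))*(-8 + 12*(-4)) = ((-18 + 12*1 - 60)*(-99))*(-8 - 48) = ((-18 + 12 - 60)*(-99))*(-56) = -66*(-99)*(-56) = 6534*(-56) = -365904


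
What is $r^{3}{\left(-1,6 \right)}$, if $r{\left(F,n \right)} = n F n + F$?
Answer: $-50653$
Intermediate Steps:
$r{\left(F,n \right)} = F + F n^{2}$ ($r{\left(F,n \right)} = F n n + F = F n^{2} + F = F + F n^{2}$)
$r^{3}{\left(-1,6 \right)} = \left(- (1 + 6^{2})\right)^{3} = \left(- (1 + 36)\right)^{3} = \left(\left(-1\right) 37\right)^{3} = \left(-37\right)^{3} = -50653$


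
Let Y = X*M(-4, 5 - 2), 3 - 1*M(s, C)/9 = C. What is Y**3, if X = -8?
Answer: 0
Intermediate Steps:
M(s, C) = 27 - 9*C
Y = 0 (Y = -8*(27 - 9*(5 - 2)) = -8*(27 - 9*3) = -8*(27 - 27) = -8*0 = 0)
Y**3 = 0**3 = 0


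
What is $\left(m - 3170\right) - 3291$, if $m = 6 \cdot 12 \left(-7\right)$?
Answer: $-6965$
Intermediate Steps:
$m = -504$ ($m = 72 \left(-7\right) = -504$)
$\left(m - 3170\right) - 3291 = \left(-504 - 3170\right) - 3291 = -3674 - 3291 = -6965$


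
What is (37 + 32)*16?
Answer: 1104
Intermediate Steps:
(37 + 32)*16 = 69*16 = 1104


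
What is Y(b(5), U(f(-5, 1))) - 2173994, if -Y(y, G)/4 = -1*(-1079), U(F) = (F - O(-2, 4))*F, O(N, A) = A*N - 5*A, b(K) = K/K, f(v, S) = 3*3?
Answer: -2178310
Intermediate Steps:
f(v, S) = 9
b(K) = 1
O(N, A) = -5*A + A*N
U(F) = F*(28 + F) (U(F) = (F - 4*(-5 - 2))*F = (F - 4*(-7))*F = (F - 1*(-28))*F = (F + 28)*F = (28 + F)*F = F*(28 + F))
Y(y, G) = -4316 (Y(y, G) = -(-4)*(-1079) = -4*1079 = -4316)
Y(b(5), U(f(-5, 1))) - 2173994 = -4316 - 2173994 = -2178310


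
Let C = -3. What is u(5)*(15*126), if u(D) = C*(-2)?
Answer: 11340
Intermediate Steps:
u(D) = 6 (u(D) = -3*(-2) = 6)
u(5)*(15*126) = 6*(15*126) = 6*1890 = 11340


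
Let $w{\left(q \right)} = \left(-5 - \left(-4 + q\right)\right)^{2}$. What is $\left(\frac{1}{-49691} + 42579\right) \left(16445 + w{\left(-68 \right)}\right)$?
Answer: $\frac{44292012504192}{49691} \approx 8.9135 \cdot 10^{8}$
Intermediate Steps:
$w{\left(q \right)} = \left(-1 - q\right)^{2}$
$\left(\frac{1}{-49691} + 42579\right) \left(16445 + w{\left(-68 \right)}\right) = \left(\frac{1}{-49691} + 42579\right) \left(16445 + \left(1 - 68\right)^{2}\right) = \left(- \frac{1}{49691} + 42579\right) \left(16445 + \left(-67\right)^{2}\right) = \frac{2115793088 \left(16445 + 4489\right)}{49691} = \frac{2115793088}{49691} \cdot 20934 = \frac{44292012504192}{49691}$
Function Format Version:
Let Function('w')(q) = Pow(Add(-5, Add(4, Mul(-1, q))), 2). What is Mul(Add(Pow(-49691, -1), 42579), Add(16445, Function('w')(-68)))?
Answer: Rational(44292012504192, 49691) ≈ 8.9135e+8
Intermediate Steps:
Function('w')(q) = Pow(Add(-1, Mul(-1, q)), 2)
Mul(Add(Pow(-49691, -1), 42579), Add(16445, Function('w')(-68))) = Mul(Add(Pow(-49691, -1), 42579), Add(16445, Pow(Add(1, -68), 2))) = Mul(Add(Rational(-1, 49691), 42579), Add(16445, Pow(-67, 2))) = Mul(Rational(2115793088, 49691), Add(16445, 4489)) = Mul(Rational(2115793088, 49691), 20934) = Rational(44292012504192, 49691)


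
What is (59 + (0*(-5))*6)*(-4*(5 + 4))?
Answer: -2124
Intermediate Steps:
(59 + (0*(-5))*6)*(-4*(5 + 4)) = (59 + 0*6)*(-4*9) = (59 + 0)*(-36) = 59*(-36) = -2124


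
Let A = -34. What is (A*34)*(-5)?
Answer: 5780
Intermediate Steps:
(A*34)*(-5) = -34*34*(-5) = -1156*(-5) = 5780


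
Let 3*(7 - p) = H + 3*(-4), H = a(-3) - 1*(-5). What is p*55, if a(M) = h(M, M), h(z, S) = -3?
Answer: 1705/3 ≈ 568.33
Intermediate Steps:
a(M) = -3
H = 2 (H = -3 - 1*(-5) = -3 + 5 = 2)
p = 31/3 (p = 7 - (2 + 3*(-4))/3 = 7 - (2 - 12)/3 = 7 - ⅓*(-10) = 7 + 10/3 = 31/3 ≈ 10.333)
p*55 = (31/3)*55 = 1705/3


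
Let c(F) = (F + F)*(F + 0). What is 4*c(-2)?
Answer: 32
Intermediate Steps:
c(F) = 2*F² (c(F) = (2*F)*F = 2*F²)
4*c(-2) = 4*(2*(-2)²) = 4*(2*4) = 4*8 = 32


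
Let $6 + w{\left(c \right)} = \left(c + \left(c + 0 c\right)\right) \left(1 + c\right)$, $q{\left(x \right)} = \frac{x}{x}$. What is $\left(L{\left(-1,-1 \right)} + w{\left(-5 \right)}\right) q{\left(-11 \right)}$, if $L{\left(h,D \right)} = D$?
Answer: $33$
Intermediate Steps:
$q{\left(x \right)} = 1$
$w{\left(c \right)} = -6 + 2 c \left(1 + c\right)$ ($w{\left(c \right)} = -6 + \left(c + \left(c + 0 c\right)\right) \left(1 + c\right) = -6 + \left(c + \left(c + 0\right)\right) \left(1 + c\right) = -6 + \left(c + c\right) \left(1 + c\right) = -6 + 2 c \left(1 + c\right)$)
$\left(L{\left(-1,-1 \right)} + w{\left(-5 \right)}\right) q{\left(-11 \right)} = \left(-1 + \left(-6 + 2 \left(-5\right) + 2 \left(-5\right)^{2}\right)\right) 1 = \left(-1 - -34\right) 1 = \left(-1 + 34\right) 1 = 33 \cdot 1 = 33$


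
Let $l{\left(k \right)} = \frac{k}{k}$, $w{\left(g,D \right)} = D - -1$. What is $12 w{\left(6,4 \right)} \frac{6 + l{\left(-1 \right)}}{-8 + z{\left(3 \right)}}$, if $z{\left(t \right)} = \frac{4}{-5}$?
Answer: $- \frac{525}{11} \approx -47.727$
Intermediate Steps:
$w{\left(g,D \right)} = 1 + D$ ($w{\left(g,D \right)} = D + 1 = 1 + D$)
$l{\left(k \right)} = 1$
$z{\left(t \right)} = - \frac{4}{5}$ ($z{\left(t \right)} = 4 \left(- \frac{1}{5}\right) = - \frac{4}{5}$)
$12 w{\left(6,4 \right)} \frac{6 + l{\left(-1 \right)}}{-8 + z{\left(3 \right)}} = 12 \left(1 + 4\right) \frac{6 + 1}{-8 - \frac{4}{5}} = 12 \cdot 5 \frac{7}{- \frac{44}{5}} = 60 \cdot 7 \left(- \frac{5}{44}\right) = 60 \left(- \frac{35}{44}\right) = - \frac{525}{11}$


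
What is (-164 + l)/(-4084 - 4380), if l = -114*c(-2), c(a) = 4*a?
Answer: -187/2116 ≈ -0.088374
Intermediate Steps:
l = 912 (l = -456*(-2) = -114*(-8) = 912)
(-164 + l)/(-4084 - 4380) = (-164 + 912)/(-4084 - 4380) = 748/(-8464) = 748*(-1/8464) = -187/2116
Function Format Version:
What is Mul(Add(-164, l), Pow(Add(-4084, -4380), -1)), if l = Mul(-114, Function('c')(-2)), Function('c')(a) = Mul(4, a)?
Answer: Rational(-187, 2116) ≈ -0.088374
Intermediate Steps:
l = 912 (l = Mul(-114, Mul(4, -2)) = Mul(-114, -8) = 912)
Mul(Add(-164, l), Pow(Add(-4084, -4380), -1)) = Mul(Add(-164, 912), Pow(Add(-4084, -4380), -1)) = Mul(748, Pow(-8464, -1)) = Mul(748, Rational(-1, 8464)) = Rational(-187, 2116)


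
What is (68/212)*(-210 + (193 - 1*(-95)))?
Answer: 1326/53 ≈ 25.019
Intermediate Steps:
(68/212)*(-210 + (193 - 1*(-95))) = (68*(1/212))*(-210 + (193 + 95)) = 17*(-210 + 288)/53 = (17/53)*78 = 1326/53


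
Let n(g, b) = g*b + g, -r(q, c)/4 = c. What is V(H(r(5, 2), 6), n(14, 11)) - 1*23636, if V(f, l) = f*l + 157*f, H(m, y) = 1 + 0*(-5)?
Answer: -23311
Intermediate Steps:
r(q, c) = -4*c
n(g, b) = g + b*g (n(g, b) = b*g + g = g + b*g)
H(m, y) = 1 (H(m, y) = 1 + 0 = 1)
V(f, l) = 157*f + f*l
V(H(r(5, 2), 6), n(14, 11)) - 1*23636 = 1*(157 + 14*(1 + 11)) - 1*23636 = 1*(157 + 14*12) - 23636 = 1*(157 + 168) - 23636 = 1*325 - 23636 = 325 - 23636 = -23311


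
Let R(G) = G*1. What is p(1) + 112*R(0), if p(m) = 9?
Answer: 9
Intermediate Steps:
R(G) = G
p(1) + 112*R(0) = 9 + 112*0 = 9 + 0 = 9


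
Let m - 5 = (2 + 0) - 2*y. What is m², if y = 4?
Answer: 1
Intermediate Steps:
m = -1 (m = 5 + ((2 + 0) - 2*4) = 5 + (2 - 8) = 5 - 6 = -1)
m² = (-1)² = 1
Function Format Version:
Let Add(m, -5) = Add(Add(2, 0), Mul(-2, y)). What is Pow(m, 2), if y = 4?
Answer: 1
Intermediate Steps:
m = -1 (m = Add(5, Add(Add(2, 0), Mul(-2, 4))) = Add(5, Add(2, -8)) = Add(5, -6) = -1)
Pow(m, 2) = Pow(-1, 2) = 1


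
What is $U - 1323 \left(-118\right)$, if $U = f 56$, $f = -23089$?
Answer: $-1136870$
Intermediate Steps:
$U = -1292984$ ($U = \left(-23089\right) 56 = -1292984$)
$U - 1323 \left(-118\right) = -1292984 - 1323 \left(-118\right) = -1292984 - -156114 = -1292984 + 156114 = -1136870$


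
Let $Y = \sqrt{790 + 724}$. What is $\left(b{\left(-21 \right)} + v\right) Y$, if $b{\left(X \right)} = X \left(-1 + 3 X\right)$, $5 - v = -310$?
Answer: $1659 \sqrt{1514} \approx 64552.0$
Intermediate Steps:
$Y = \sqrt{1514} \approx 38.91$
$v = 315$ ($v = 5 - -310 = 5 + 310 = 315$)
$\left(b{\left(-21 \right)} + v\right) Y = \left(- 21 \left(-1 + 3 \left(-21\right)\right) + 315\right) \sqrt{1514} = \left(- 21 \left(-1 - 63\right) + 315\right) \sqrt{1514} = \left(\left(-21\right) \left(-64\right) + 315\right) \sqrt{1514} = \left(1344 + 315\right) \sqrt{1514} = 1659 \sqrt{1514}$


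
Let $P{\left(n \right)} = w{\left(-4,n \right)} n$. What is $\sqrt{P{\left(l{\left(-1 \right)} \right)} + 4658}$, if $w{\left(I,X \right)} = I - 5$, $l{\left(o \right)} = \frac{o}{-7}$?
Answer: $\frac{\sqrt{228179}}{7} \approx 68.24$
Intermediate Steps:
$l{\left(o \right)} = - \frac{o}{7}$ ($l{\left(o \right)} = o \left(- \frac{1}{7}\right) = - \frac{o}{7}$)
$w{\left(I,X \right)} = -5 + I$
$P{\left(n \right)} = - 9 n$ ($P{\left(n \right)} = \left(-5 - 4\right) n = - 9 n$)
$\sqrt{P{\left(l{\left(-1 \right)} \right)} + 4658} = \sqrt{- 9 \left(\left(- \frac{1}{7}\right) \left(-1\right)\right) + 4658} = \sqrt{\left(-9\right) \frac{1}{7} + 4658} = \sqrt{- \frac{9}{7} + 4658} = \sqrt{\frac{32597}{7}} = \frac{\sqrt{228179}}{7}$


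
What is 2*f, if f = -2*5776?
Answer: -23104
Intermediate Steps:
f = -11552
2*f = 2*(-11552) = -23104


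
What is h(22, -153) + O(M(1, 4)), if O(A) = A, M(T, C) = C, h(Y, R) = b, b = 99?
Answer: 103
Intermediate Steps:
h(Y, R) = 99
h(22, -153) + O(M(1, 4)) = 99 + 4 = 103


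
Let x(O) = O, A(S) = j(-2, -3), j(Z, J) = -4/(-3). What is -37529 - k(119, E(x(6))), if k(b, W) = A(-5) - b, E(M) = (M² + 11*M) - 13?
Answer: -112234/3 ≈ -37411.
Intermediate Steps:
j(Z, J) = 4/3 (j(Z, J) = -4*(-⅓) = 4/3)
A(S) = 4/3
E(M) = -13 + M² + 11*M
k(b, W) = 4/3 - b
-37529 - k(119, E(x(6))) = -37529 - (4/3 - 1*119) = -37529 - (4/3 - 119) = -37529 - 1*(-353/3) = -37529 + 353/3 = -112234/3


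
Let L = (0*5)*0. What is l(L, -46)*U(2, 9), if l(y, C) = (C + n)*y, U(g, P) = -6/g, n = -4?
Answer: 0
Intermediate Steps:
L = 0 (L = 0*0 = 0)
l(y, C) = y*(-4 + C) (l(y, C) = (C - 4)*y = (-4 + C)*y = y*(-4 + C))
l(L, -46)*U(2, 9) = (0*(-4 - 46))*(-6/2) = (0*(-50))*(-6*½) = 0*(-3) = 0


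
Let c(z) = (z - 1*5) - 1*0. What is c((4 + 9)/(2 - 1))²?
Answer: 64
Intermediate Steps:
c(z) = -5 + z (c(z) = (z - 5) + 0 = (-5 + z) + 0 = -5 + z)
c((4 + 9)/(2 - 1))² = (-5 + (4 + 9)/(2 - 1))² = (-5 + 13/1)² = (-5 + 13*1)² = (-5 + 13)² = 8² = 64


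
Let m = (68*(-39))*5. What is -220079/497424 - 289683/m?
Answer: 11764752421/549653520 ≈ 21.404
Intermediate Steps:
m = -13260 (m = -2652*5 = -13260)
-220079/497424 - 289683/m = -220079/497424 - 289683/(-13260) = -220079*1/497424 - 289683*(-1/13260) = -220079/497424 + 96561/4420 = 11764752421/549653520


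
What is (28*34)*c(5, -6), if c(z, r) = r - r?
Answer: 0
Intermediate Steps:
c(z, r) = 0
(28*34)*c(5, -6) = (28*34)*0 = 952*0 = 0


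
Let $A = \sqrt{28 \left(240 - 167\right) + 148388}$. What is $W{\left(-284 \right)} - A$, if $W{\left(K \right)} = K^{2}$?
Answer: $80656 - 4 \sqrt{9402} \approx 80268.0$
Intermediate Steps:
$A = 4 \sqrt{9402}$ ($A = \sqrt{28 \cdot 73 + 148388} = \sqrt{2044 + 148388} = \sqrt{150432} = 4 \sqrt{9402} \approx 387.86$)
$W{\left(-284 \right)} - A = \left(-284\right)^{2} - 4 \sqrt{9402} = 80656 - 4 \sqrt{9402}$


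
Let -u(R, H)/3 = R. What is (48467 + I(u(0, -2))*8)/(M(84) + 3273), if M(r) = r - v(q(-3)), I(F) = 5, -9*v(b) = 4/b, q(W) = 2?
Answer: 436563/30215 ≈ 14.449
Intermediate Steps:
u(R, H) = -3*R
v(b) = -4/(9*b)
M(r) = 2/9 + r (M(r) = r - (-4)/(9*2) = r - 1*(-2/9) = r + 2/9 = 2/9 + r)
(48467 + I(u(0, -2))*8)/(M(84) + 3273) = (48467 + 5*8)/((2/9 + 84) + 3273) = (48467 + 40)/(758/9 + 3273) = 48507/(30215/9) = 48507*(9/30215) = 436563/30215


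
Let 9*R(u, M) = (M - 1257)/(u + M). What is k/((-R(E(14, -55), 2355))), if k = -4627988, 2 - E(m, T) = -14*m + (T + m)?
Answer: 6002500436/61 ≈ 9.8402e+7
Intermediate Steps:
E(m, T) = 2 - T + 13*m (E(m, T) = 2 - (-14*m + (T + m)) = 2 - (T - 13*m) = 2 + (-T + 13*m) = 2 - T + 13*m)
R(u, M) = (-1257 + M)/(9*(M + u)) (R(u, M) = ((M - 1257)/(u + M))/9 = ((-1257 + M)/(M + u))/9 = (-1257 + M)/(9*(M + u)))
k/((-R(E(14, -55), 2355))) = -4627988*(-9*(2355 + (2 - 1*(-55) + 13*14))/(-1257 + 2355)) = -4627988/((-1098/(9*(2355 + (2 + 55 + 182))))) = -4627988/((-1098/(9*(2355 + 239)))) = -4627988/((-1098/(9*2594))) = -4627988/((-1*61/1297)) = -4627988/(-61/1297) = -4627988*(-1297/61) = 6002500436/61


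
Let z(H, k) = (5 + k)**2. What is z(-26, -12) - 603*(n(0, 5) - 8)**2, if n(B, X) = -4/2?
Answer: -60251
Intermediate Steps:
n(B, X) = -2 (n(B, X) = -4*1/2 = -2)
z(-26, -12) - 603*(n(0, 5) - 8)**2 = (5 - 12)**2 - 603*(-2 - 8)**2 = (-7)**2 - 603*(-10)**2 = 49 - 603*100 = 49 - 60300 = -60251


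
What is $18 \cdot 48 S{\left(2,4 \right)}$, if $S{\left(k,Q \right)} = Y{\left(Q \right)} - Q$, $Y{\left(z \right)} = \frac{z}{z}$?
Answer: $-2592$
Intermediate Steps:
$Y{\left(z \right)} = 1$
$S{\left(k,Q \right)} = 1 - Q$
$18 \cdot 48 S{\left(2,4 \right)} = 18 \cdot 48 \left(1 - 4\right) = 864 \left(1 - 4\right) = 864 \left(-3\right) = -2592$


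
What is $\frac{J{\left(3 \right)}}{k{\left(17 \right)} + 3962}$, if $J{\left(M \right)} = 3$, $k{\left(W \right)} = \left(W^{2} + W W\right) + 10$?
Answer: $\frac{3}{4550} \approx 0.00065934$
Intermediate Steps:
$k{\left(W \right)} = 10 + 2 W^{2}$ ($k{\left(W \right)} = \left(W^{2} + W^{2}\right) + 10 = 2 W^{2} + 10 = 10 + 2 W^{2}$)
$\frac{J{\left(3 \right)}}{k{\left(17 \right)} + 3962} = \frac{3}{\left(10 + 2 \cdot 17^{2}\right) + 3962} = \frac{3}{\left(10 + 2 \cdot 289\right) + 3962} = \frac{3}{\left(10 + 578\right) + 3962} = \frac{3}{588 + 3962} = \frac{3}{4550}$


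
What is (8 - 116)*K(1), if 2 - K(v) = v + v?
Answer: 0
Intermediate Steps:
K(v) = 2 - 2*v (K(v) = 2 - (v + v) = 2 - 2*v)
(8 - 116)*K(1) = (8 - 116)*(2 - 2*1) = -108*(2 - 2) = -108*0 = 0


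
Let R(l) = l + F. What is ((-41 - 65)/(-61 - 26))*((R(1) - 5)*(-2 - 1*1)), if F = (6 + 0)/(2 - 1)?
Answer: -212/29 ≈ -7.3103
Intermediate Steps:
F = 6 (F = 6/1 = 6*1 = 6)
R(l) = 6 + l (R(l) = l + 6 = 6 + l)
((-41 - 65)/(-61 - 26))*((R(1) - 5)*(-2 - 1*1)) = ((-41 - 65)/(-61 - 26))*(((6 + 1) - 5)*(-2 - 1*1)) = (-106/(-87))*((7 - 5)*(-2 - 1)) = (-106*(-1/87))*(2*(-3)) = (106/87)*(-6) = -212/29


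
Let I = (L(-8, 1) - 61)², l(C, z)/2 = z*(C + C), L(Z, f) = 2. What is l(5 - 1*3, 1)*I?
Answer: 27848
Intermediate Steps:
l(C, z) = 4*C*z (l(C, z) = 2*(z*(C + C)) = 2*(z*(2*C)) = 2*(2*C*z) = 4*C*z)
I = 3481 (I = (2 - 61)² = (-59)² = 3481)
l(5 - 1*3, 1)*I = (4*(5 - 1*3)*1)*3481 = (4*(5 - 3)*1)*3481 = (4*2*1)*3481 = 8*3481 = 27848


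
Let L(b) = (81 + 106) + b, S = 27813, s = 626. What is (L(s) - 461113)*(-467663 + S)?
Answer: 202462955000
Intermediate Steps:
L(b) = 187 + b
(L(s) - 461113)*(-467663 + S) = ((187 + 626) - 461113)*(-467663 + 27813) = (813 - 461113)*(-439850) = -460300*(-439850) = 202462955000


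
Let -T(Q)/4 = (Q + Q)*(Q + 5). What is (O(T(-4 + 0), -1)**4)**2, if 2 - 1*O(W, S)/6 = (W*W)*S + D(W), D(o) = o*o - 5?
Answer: 9682651996416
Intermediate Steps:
D(o) = -5 + o**2 (D(o) = o**2 - 5 = -5 + o**2)
T(Q) = -8*Q*(5 + Q) (T(Q) = -4*(Q + Q)*(Q + 5) = -4*2*Q*(5 + Q) = -8*Q*(5 + Q))
O(W, S) = 42 - 6*W**2 - 6*S*W**2 (O(W, S) = 12 - 6*((W*W)*S + (-5 + W**2)) = 12 - 6*(W**2*S + (-5 + W**2)) = 12 - 6*(S*W**2 + (-5 + W**2)) = 12 - 6*(-5 + W**2 + S*W**2) = 12 + (30 - 6*W**2 - 6*S*W**2) = 42 - 6*W**2 - 6*S*W**2)
(O(T(-4 + 0), -1)**4)**2 = ((42 - 6*64*(-4 + 0)**2*(5 + (-4 + 0))**2 - 6*(-1)*(-8*(-4 + 0)*(5 + (-4 + 0)))**2)**4)**2 = ((42 - 6*1024*(5 - 4)**2 - 6*(-1)*(-8*(-4)*(5 - 4))**2)**4)**2 = ((42 - 6*(-8*(-4)*1)**2 - 6*(-1)*(-8*(-4)*1)**2)**4)**2 = ((42 - 6*32**2 - 6*(-1)*32**2)**4)**2 = ((42 - 6*1024 - 6*(-1)*1024)**4)**2 = ((42 - 6144 + 6144)**4)**2 = (42**4)**2 = 3111696**2 = 9682651996416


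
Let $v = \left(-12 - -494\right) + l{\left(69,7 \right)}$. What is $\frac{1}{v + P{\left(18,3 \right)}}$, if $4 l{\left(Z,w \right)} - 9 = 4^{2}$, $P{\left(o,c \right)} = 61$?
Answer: $\frac{4}{2197} \approx 0.0018207$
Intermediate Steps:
$l{\left(Z,w \right)} = \frac{25}{4}$ ($l{\left(Z,w \right)} = \frac{9}{4} + \frac{4^{2}}{4} = \frac{9}{4} + \frac{1}{4} \cdot 16 = \frac{9}{4} + 4 = \frac{25}{4}$)
$v = \frac{1953}{4}$ ($v = \left(-12 - -494\right) + \frac{25}{4} = \left(-12 + 494\right) + \frac{25}{4} = 482 + \frac{25}{4} = \frac{1953}{4} \approx 488.25$)
$\frac{1}{v + P{\left(18,3 \right)}} = \frac{1}{\frac{1953}{4} + 61} = \frac{1}{\frac{2197}{4}} = \frac{4}{2197}$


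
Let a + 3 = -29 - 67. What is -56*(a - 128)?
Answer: 12712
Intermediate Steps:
a = -99 (a = -3 + (-29 - 67) = -3 - 96 = -99)
-56*(a - 128) = -56*(-99 - 128) = -56*(-227) = 12712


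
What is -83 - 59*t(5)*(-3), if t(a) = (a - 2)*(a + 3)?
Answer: 4165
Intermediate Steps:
t(a) = (-2 + a)*(3 + a)
-83 - 59*t(5)*(-3) = -83 - 59*(-6 + 5 + 5²)*(-3) = -83 - 59*(-6 + 5 + 25)*(-3) = -83 - 1416*(-3) = -83 - 59*(-72) = -83 + 4248 = 4165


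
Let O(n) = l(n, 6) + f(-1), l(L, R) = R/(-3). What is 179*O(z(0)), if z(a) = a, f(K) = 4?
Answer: 358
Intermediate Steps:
l(L, R) = -R/3 (l(L, R) = R*(-⅓) = -R/3)
O(n) = 2 (O(n) = -⅓*6 + 4 = -2 + 4 = 2)
179*O(z(0)) = 179*2 = 358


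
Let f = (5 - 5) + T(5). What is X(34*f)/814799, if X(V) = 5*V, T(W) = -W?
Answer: -850/814799 ≈ -0.0010432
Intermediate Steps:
f = -5 (f = (5 - 5) - 1*5 = 0 - 5 = -5)
X(34*f)/814799 = (5*(34*(-5)))/814799 = (5*(-170))*(1/814799) = -850*1/814799 = -850/814799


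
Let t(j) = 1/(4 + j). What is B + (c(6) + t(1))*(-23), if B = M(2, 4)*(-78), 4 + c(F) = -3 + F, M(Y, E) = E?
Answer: -1468/5 ≈ -293.60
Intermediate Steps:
c(F) = -7 + F (c(F) = -4 + (-3 + F) = -7 + F)
B = -312 (B = 4*(-78) = -312)
B + (c(6) + t(1))*(-23) = -312 + ((-7 + 6) + 1/(4 + 1))*(-23) = -312 + (-1 + 1/5)*(-23) = -312 + (-1 + ⅕)*(-23) = -312 - ⅘*(-23) = -312 + 92/5 = -1468/5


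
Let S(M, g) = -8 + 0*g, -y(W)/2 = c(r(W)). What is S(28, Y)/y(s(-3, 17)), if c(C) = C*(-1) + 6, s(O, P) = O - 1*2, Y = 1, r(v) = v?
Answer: 4/11 ≈ 0.36364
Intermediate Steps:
s(O, P) = -2 + O (s(O, P) = O - 2 = -2 + O)
c(C) = 6 - C (c(C) = -C + 6 = 6 - C)
y(W) = -12 + 2*W (y(W) = -2*(6 - W) = -12 + 2*W)
S(M, g) = -8 (S(M, g) = -8 + 0 = -8)
S(28, Y)/y(s(-3, 17)) = -8/(-12 + 2*(-2 - 3)) = -8/(-12 + 2*(-5)) = -8/(-12 - 10) = -8/(-22) = -8*(-1/22) = 4/11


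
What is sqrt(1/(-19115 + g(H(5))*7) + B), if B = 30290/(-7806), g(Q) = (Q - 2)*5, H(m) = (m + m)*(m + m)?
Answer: 2*I*sqrt(3635666338436385)/61218555 ≈ 1.9699*I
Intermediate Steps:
H(m) = 4*m**2 (H(m) = (2*m)*(2*m) = 4*m**2)
g(Q) = -10 + 5*Q (g(Q) = (-2 + Q)*5 = -10 + 5*Q)
B = -15145/3903 (B = 30290*(-1/7806) = -15145/3903 ≈ -3.8803)
sqrt(1/(-19115 + g(H(5))*7) + B) = sqrt(1/(-19115 + (-10 + 5*(4*5**2))*7) - 15145/3903) = sqrt(1/(-19115 + (-10 + 5*(4*25))*7) - 15145/3903) = sqrt(1/(-19115 + (-10 + 5*100)*7) - 15145/3903) = sqrt(1/(-19115 + (-10 + 500)*7) - 15145/3903) = sqrt(1/(-19115 + 490*7) - 15145/3903) = sqrt(1/(-19115 + 3430) - 15145/3903) = sqrt(1/(-15685) - 15145/3903) = sqrt(-1/15685 - 15145/3903) = sqrt(-237553228/61218555) = 2*I*sqrt(3635666338436385)/61218555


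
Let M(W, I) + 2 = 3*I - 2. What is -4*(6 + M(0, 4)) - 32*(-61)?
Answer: 1896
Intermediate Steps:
M(W, I) = -4 + 3*I (M(W, I) = -2 + (3*I - 2) = -2 + (-2 + 3*I) = -4 + 3*I)
-4*(6 + M(0, 4)) - 32*(-61) = -4*(6 + (-4 + 3*4)) - 32*(-61) = -4*(6 + (-4 + 12)) + 1952 = -4*(6 + 8) + 1952 = -4*14 + 1952 = -56 + 1952 = 1896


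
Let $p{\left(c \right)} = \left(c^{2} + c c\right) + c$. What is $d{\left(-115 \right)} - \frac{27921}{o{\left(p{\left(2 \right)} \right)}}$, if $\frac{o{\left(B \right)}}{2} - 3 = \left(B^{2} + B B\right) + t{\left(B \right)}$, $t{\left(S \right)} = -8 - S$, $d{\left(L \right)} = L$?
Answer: $- \frac{70471}{370} \approx -190.46$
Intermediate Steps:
$p{\left(c \right)} = c + 2 c^{2}$ ($p{\left(c \right)} = \left(c^{2} + c^{2}\right) + c = 2 c^{2} + c = c + 2 c^{2}$)
$o{\left(B \right)} = -10 - 2 B + 4 B^{2}$ ($o{\left(B \right)} = 6 + 2 \left(\left(B^{2} + B B\right) - \left(8 + B\right)\right) = 6 + 2 \left(\left(B^{2} + B^{2}\right) - \left(8 + B\right)\right) = 6 + 2 \left(2 B^{2} - \left(8 + B\right)\right) = 6 + 2 \left(-8 - B + 2 B^{2}\right) = 6 - \left(16 - 4 B^{2} + 2 B\right) = -10 - 2 B + 4 B^{2}$)
$d{\left(-115 \right)} - \frac{27921}{o{\left(p{\left(2 \right)} \right)}} = -115 - \frac{27921}{-10 - 2 \cdot 2 \left(1 + 2 \cdot 2\right) + 4 \left(2 \left(1 + 2 \cdot 2\right)\right)^{2}} = -115 - \frac{27921}{-10 - 2 \cdot 2 \left(1 + 4\right) + 4 \left(2 \left(1 + 4\right)\right)^{2}} = -115 - \frac{27921}{-10 - 2 \cdot 2 \cdot 5 + 4 \left(2 \cdot 5\right)^{2}} = -115 - \frac{27921}{-10 - 20 + 4 \cdot 10^{2}} = -115 - \frac{27921}{-10 - 20 + 4 \cdot 100} = -115 - \frac{27921}{-10 - 20 + 400} = -115 - \frac{27921}{370} = - \frac{70471}{370}$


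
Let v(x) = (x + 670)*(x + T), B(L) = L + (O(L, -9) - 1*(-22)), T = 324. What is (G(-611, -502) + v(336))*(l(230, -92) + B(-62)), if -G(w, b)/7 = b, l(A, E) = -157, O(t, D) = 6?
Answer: -127487534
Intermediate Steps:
G(w, b) = -7*b
B(L) = 28 + L (B(L) = L + (6 - 1*(-22)) = L + (6 + 22) = L + 28 = 28 + L)
v(x) = (324 + x)*(670 + x) (v(x) = (x + 670)*(x + 324) = (670 + x)*(324 + x) = (324 + x)*(670 + x))
(G(-611, -502) + v(336))*(l(230, -92) + B(-62)) = (-7*(-502) + (217080 + 336² + 994*336))*(-157 + (28 - 62)) = (3514 + (217080 + 112896 + 333984))*(-157 - 34) = (3514 + 663960)*(-191) = 667474*(-191) = -127487534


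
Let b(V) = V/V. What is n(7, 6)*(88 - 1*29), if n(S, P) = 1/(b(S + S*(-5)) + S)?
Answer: 59/8 ≈ 7.3750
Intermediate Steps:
b(V) = 1
n(S, P) = 1/(1 + S)
n(7, 6)*(88 - 1*29) = (88 - 1*29)/(1 + 7) = (88 - 29)/8 = (⅛)*59 = 59/8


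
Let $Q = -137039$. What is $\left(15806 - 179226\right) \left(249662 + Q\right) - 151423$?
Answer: $-18405002083$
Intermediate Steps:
$\left(15806 - 179226\right) \left(249662 + Q\right) - 151423 = \left(15806 - 179226\right) \left(249662 - 137039\right) - 151423 = \left(-163420\right) 112623 - 151423 = -18404850660 - 151423 = -18405002083$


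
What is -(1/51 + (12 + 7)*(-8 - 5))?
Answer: 12596/51 ≈ 246.98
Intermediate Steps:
-(1/51 + (12 + 7)*(-8 - 5)) = -(1/51 + 19*(-13)) = -(1/51 - 247) = -1*(-12596/51) = 12596/51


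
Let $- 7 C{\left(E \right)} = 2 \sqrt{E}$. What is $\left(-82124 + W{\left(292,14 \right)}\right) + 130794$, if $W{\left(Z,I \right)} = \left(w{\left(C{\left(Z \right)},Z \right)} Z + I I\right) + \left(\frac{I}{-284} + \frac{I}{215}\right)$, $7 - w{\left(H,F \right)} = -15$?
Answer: $\frac{1688004183}{30530} \approx 55290.0$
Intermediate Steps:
$C{\left(E \right)} = - \frac{2 \sqrt{E}}{7}$
$w{\left(H,F \right)} = 22$ ($w{\left(H,F \right)} = 7 - -15 = 7 + 15 = 22$)
$W{\left(Z,I \right)} = I^{2} + 22 Z + \frac{69 I}{61060}$ ($W{\left(Z,I \right)} = \left(22 Z + I I\right) + \left(\frac{I}{-284} + \frac{I}{215}\right) = \left(22 Z + I^{2}\right) + \left(I \left(- \frac{1}{284}\right) + I \frac{1}{215}\right) = \left(I^{2} + 22 Z\right) + \left(- \frac{I}{284} + \frac{I}{215}\right) = \left(I^{2} + 22 Z\right) + \frac{69 I}{61060} = I^{2} + 22 Z + \frac{69 I}{61060}$)
$\left(-82124 + W{\left(292,14 \right)}\right) + 130794 = \left(-82124 + \left(14^{2} + 22 \cdot 292 + \frac{69}{61060} \cdot 14\right)\right) + 130794 = \left(-82124 + \left(196 + 6424 + \frac{483}{30530}\right)\right) + 130794 = \left(-82124 + \frac{202109083}{30530}\right) + 130794 = - \frac{2305136637}{30530} + 130794 = \frac{1688004183}{30530}$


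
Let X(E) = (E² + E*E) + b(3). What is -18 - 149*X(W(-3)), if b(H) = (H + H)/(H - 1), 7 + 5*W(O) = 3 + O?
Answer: -26227/25 ≈ -1049.1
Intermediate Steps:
W(O) = -⅘ + O/5 (W(O) = -7/5 + (3 + O)/5 = -7/5 + (⅗ + O/5) = -⅘ + O/5)
b(H) = 2*H/(-1 + H) (b(H) = (2*H)/(-1 + H) = 2*H/(-1 + H))
X(E) = 3 + 2*E² (X(E) = (E² + E*E) + 2*3/(-1 + 3) = (E² + E²) + 2*3/2 = 2*E² + 2*3*(½) = 2*E² + 3 = 3 + 2*E²)
-18 - 149*X(W(-3)) = -18 - 149*(3 + 2*(-⅘ + (⅕)*(-3))²) = -18 - 149*(3 + 2*(-⅘ - ⅗)²) = -18 - 149*(3 + 2*(-7/5)²) = -18 - 149*(3 + 2*(49/25)) = -18 - 149*(3 + 98/25) = -18 - 149*173/25 = -18 - 25777/25 = -26227/25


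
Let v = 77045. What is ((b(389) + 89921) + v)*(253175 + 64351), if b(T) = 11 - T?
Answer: 52896021288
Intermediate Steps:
((b(389) + 89921) + v)*(253175 + 64351) = (((11 - 1*389) + 89921) + 77045)*(253175 + 64351) = (((11 - 389) + 89921) + 77045)*317526 = ((-378 + 89921) + 77045)*317526 = (89543 + 77045)*317526 = 166588*317526 = 52896021288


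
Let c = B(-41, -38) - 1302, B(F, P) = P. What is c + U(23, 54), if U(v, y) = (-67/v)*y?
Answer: -34438/23 ≈ -1497.3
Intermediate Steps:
U(v, y) = -67*y/v
c = -1340 (c = -38 - 1302 = -1340)
c + U(23, 54) = -1340 - 67*54/23 = -1340 - 67*54*1/23 = -1340 - 3618/23 = -34438/23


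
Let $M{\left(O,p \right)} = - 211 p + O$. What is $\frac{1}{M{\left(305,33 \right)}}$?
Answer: $- \frac{1}{6658} \approx -0.0001502$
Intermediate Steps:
$M{\left(O,p \right)} = O - 211 p$
$\frac{1}{M{\left(305,33 \right)}} = \frac{1}{305 - 6963} = \frac{1}{-6658} = - \frac{1}{6658}$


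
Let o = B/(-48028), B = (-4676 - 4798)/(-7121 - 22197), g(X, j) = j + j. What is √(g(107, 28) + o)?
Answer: 5*√277578400211685539/352021226 ≈ 7.4833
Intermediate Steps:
g(X, j) = 2*j
B = 4737/14659 (B = -9474/(-29318) = -9474*(-1/29318) = 4737/14659 ≈ 0.32315)
o = -4737/704042452 (o = (4737/14659)/(-48028) = (4737/14659)*(-1/48028) = -4737/704042452 ≈ -6.7283e-6)
√(g(107, 28) + o) = √(2*28 - 4737/704042452) = √(56 - 4737/704042452) = √(39426372575/704042452) = 5*√277578400211685539/352021226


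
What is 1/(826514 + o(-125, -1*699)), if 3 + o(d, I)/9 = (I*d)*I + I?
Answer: -1/548855929 ≈ -1.8220e-9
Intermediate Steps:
o(d, I) = -27 + 9*I + 9*d*I² (o(d, I) = -27 + 9*((I*d)*I + I) = -27 + 9*(d*I² + I) = -27 + 9*(I + d*I²) = -27 + (9*I + 9*d*I²) = -27 + 9*I + 9*d*I²)
1/(826514 + o(-125, -1*699)) = 1/(826514 + (-27 + 9*(-1*699) + 9*(-125)*(-1*699)²)) = 1/(826514 + (-27 + 9*(-699) + 9*(-125)*(-699)²)) = 1/(826514 + (-27 - 6291 + 9*(-125)*488601)) = 1/(826514 + (-27 - 6291 - 549676125)) = 1/(826514 - 549682443) = 1/(-548855929) = -1/548855929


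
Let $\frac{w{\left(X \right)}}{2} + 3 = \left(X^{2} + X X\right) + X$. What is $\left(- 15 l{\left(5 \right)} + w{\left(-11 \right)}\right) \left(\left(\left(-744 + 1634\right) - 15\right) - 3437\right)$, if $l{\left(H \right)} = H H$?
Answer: $-207522$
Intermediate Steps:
$w{\left(X \right)} = -6 + 2 X + 4 X^{2}$ ($w{\left(X \right)} = -6 + 2 \left(\left(X^{2} + X X\right) + X\right) = -6 + 2 \left(\left(X^{2} + X^{2}\right) + X\right) = -6 + 2 \left(2 X^{2} + X\right) = -6 + 2 \left(X + 2 X^{2}\right) = -6 + \left(2 X + 4 X^{2}\right) = -6 + 2 X + 4 X^{2}$)
$l{\left(H \right)} = H^{2}$
$\left(- 15 l{\left(5 \right)} + w{\left(-11 \right)}\right) \left(\left(\left(-744 + 1634\right) - 15\right) - 3437\right) = \left(- 15 \cdot 5^{2} + \left(-6 + 2 \left(-11\right) + 4 \left(-11\right)^{2}\right)\right) \left(\left(\left(-744 + 1634\right) - 15\right) - 3437\right) = \left(\left(-15\right) 25 - -456\right) \left(\left(890 - 15\right) - 3437\right) = \left(-375 - -456\right) \left(875 - 3437\right) = \left(-375 + 456\right) \left(-2562\right) = 81 \left(-2562\right) = -207522$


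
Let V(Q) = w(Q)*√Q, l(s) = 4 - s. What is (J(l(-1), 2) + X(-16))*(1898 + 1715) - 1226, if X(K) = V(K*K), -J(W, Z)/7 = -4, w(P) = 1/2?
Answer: 128842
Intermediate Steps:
w(P) = ½
J(W, Z) = 28 (J(W, Z) = -7*(-4) = 28)
V(Q) = √Q/2
X(K) = √(K²)/2 (X(K) = √(K*K)/2 = √(K²)/2)
(J(l(-1), 2) + X(-16))*(1898 + 1715) - 1226 = (28 + √((-16)²)/2)*(1898 + 1715) - 1226 = (28 + √256/2)*3613 - 1226 = (28 + (½)*16)*3613 - 1226 = (28 + 8)*3613 - 1226 = 36*3613 - 1226 = 130068 - 1226 = 128842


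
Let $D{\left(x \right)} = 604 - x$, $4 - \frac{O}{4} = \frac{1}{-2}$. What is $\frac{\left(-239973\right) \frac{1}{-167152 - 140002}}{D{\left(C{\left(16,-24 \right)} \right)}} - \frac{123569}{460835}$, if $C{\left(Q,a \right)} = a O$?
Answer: $- \frac{1059743089813}{3963324780520} \approx -0.26739$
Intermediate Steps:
$O = 18$ ($O = 16 - \frac{4}{-2} = 16 - -2 = 16 + 2 = 18$)
$C{\left(Q,a \right)} = 18 a$ ($C{\left(Q,a \right)} = a 18 = 18 a$)
$\frac{\left(-239973\right) \frac{1}{-167152 - 140002}}{D{\left(C{\left(16,-24 \right)} \right)}} - \frac{123569}{460835} = \frac{\left(-239973\right) \frac{1}{-167152 - 140002}}{604 - 18 \left(-24\right)} - \frac{123569}{460835} = \frac{\left(-239973\right) \frac{1}{-167152 - 140002}}{604 - -432} - \frac{123569}{460835} = \frac{\left(-239973\right) \frac{1}{-307154}}{604 + 432} - \frac{123569}{460835} = \frac{\left(-239973\right) \left(- \frac{1}{307154}\right)}{1036} - \frac{123569}{460835} = \frac{239973}{307154} \cdot \frac{1}{1036} - \frac{123569}{460835} = \frac{239973}{318211544} - \frac{123569}{460835} = - \frac{1059743089813}{3963324780520}$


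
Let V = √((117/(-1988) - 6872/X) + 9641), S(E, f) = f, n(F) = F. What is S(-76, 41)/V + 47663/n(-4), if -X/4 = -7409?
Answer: -47663/4 + 82*√522878692430259655/141998893735 ≈ -11915.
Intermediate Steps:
X = 29636 (X = -4*(-7409) = 29636)
V = √522878692430259655/7364546 (V = √((117/(-1988) - 6872/29636) + 9641) = √((117*(-1/1988) - 6872*1/29636) + 9641) = √((-117/1988 - 1718/7409) + 9641) = √(-4282237/14729092 + 9641) = √(141998893735/14729092) = √522878692430259655/7364546 ≈ 98.187)
S(-76, 41)/V + 47663/n(-4) = 41/((√522878692430259655/7364546)) + 47663/(-4) = 41*(2*√522878692430259655/141998893735) + 47663*(-¼) = 82*√522878692430259655/141998893735 - 47663/4 = -47663/4 + 82*√522878692430259655/141998893735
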